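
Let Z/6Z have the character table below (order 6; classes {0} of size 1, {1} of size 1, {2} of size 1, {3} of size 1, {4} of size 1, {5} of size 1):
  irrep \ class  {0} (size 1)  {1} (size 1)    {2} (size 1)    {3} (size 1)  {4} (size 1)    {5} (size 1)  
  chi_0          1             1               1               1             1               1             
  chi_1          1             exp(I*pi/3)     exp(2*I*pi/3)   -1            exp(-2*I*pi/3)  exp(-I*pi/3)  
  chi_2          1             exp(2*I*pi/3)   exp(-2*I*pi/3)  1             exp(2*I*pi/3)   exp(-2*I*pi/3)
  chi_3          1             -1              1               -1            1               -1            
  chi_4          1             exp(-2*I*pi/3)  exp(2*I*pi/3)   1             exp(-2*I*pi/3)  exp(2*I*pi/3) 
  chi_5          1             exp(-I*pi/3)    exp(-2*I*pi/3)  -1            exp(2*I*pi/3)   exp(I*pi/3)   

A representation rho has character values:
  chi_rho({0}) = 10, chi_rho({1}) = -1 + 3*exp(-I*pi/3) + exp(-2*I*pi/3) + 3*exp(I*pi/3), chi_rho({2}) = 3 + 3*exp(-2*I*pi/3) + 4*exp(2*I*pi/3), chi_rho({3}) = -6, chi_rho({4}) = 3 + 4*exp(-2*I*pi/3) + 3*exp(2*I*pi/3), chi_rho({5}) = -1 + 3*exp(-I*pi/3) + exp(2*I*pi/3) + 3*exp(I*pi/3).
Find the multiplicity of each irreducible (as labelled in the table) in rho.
Multiplicities: chi_0: 1, chi_1: 3, chi_2: 0, chi_3: 2, chi_4: 1, chi_5: 3.

Details: Use <chi_rho, chi> = (1/|G|) sum_C |C| * chi_rho(C) * conj(chi(C)) with |G| = 6 for each irreducible chi in the table:
  <chi_rho, chi_0> = (1/6)[1*(10)*conj(1) + 1*(-1 + 3*exp(-I*pi/3) + exp(-2*I*pi/3) + 3*exp(I*pi/3))*conj(1) + 1*(3 + 3*exp(-2*I*pi/3) + 4*exp(2*I*pi/3))*conj(1) + 1*(-6)*conj(1) + 1*(3 + 4*exp(-2*I*pi/3) + 3*exp(2*I*pi/3))*conj(1) + 1*(-1 + 3*exp(-I*pi/3) + exp(2*I*pi/3) + 3*exp(I*pi/3))*conj(1)]
      = (1/6)[(10) + (-1 + 3*exp(-I*pi/3) + exp(-2*I*pi/3) + 3*exp(I*pi/3)) + (3 + 3*exp(-2*I*pi/3) + 4*exp(2*I*pi/3)) + (-6) + (3 + 4*exp(-2*I*pi/3) + 3*exp(2*I*pi/3)) + (-1 + 3*exp(-I*pi/3) + exp(2*I*pi/3) + 3*exp(I*pi/3))] = 6/6 = 1
  <chi_rho, chi_1> = (1/6)[1*(10)*conj(1) + 1*(-1 + 3*exp(-I*pi/3) + exp(-2*I*pi/3) + 3*exp(I*pi/3))*conj(exp(I*pi/3)) + 1*(3 + 3*exp(-2*I*pi/3) + 4*exp(2*I*pi/3))*conj(exp(2*I*pi/3)) + 1*(-6)*conj(-1) + 1*(3 + 4*exp(-2*I*pi/3) + 3*exp(2*I*pi/3))*conj(exp(-2*I*pi/3)) + 1*(-1 + 3*exp(-I*pi/3) + exp(2*I*pi/3) + 3*exp(I*pi/3))*conj(exp(-I*pi/3))]
      = (1/6)[(10) + (2 + 3*exp(-2*I*pi/3) - exp(-I*pi/3)) + (1) + (6) + (1) + (2 - exp(I*pi/3) + 3*exp(2*I*pi/3))] = 18/6 = 3
  <chi_rho, chi_2> = (1/6)[1*(10)*conj(1) + 1*(-1 + 3*exp(-I*pi/3) + exp(-2*I*pi/3) + 3*exp(I*pi/3))*conj(exp(2*I*pi/3)) + 1*(3 + 3*exp(-2*I*pi/3) + 4*exp(2*I*pi/3))*conj(exp(-2*I*pi/3)) + 1*(-6)*conj(1) + 1*(3 + 4*exp(-2*I*pi/3) + 3*exp(2*I*pi/3))*conj(exp(2*I*pi/3)) + 1*(-1 + 3*exp(-I*pi/3) + exp(2*I*pi/3) + 3*exp(I*pi/3))*conj(exp(-2*I*pi/3))]
      = (1/6)[(10) + (-3 + 3*exp(-I*pi/3) + exp(2*I*pi/3) - exp(-2*I*pi/3)) + (3 + 4*exp(-2*I*pi/3) + 3*exp(2*I*pi/3)) + (-6) + (3 + 3*exp(-2*I*pi/3) + 4*exp(2*I*pi/3)) + (-3 + exp(-2*I*pi/3) - exp(2*I*pi/3) + 3*exp(I*pi/3))] = 0/6 = 0
  <chi_rho, chi_3> = (1/6)[1*(10)*conj(1) + 1*(-1 + 3*exp(-I*pi/3) + exp(-2*I*pi/3) + 3*exp(I*pi/3))*conj(-1) + 1*(3 + 3*exp(-2*I*pi/3) + 4*exp(2*I*pi/3))*conj(1) + 1*(-6)*conj(-1) + 1*(3 + 4*exp(-2*I*pi/3) + 3*exp(2*I*pi/3))*conj(1) + 1*(-1 + 3*exp(-I*pi/3) + exp(2*I*pi/3) + 3*exp(I*pi/3))*conj(-1)]
      = (1/6)[(10) + (1 - 3*exp(I*pi/3) - exp(-2*I*pi/3) - 3*exp(-I*pi/3)) + (3 + 3*exp(-2*I*pi/3) + 4*exp(2*I*pi/3)) + (6) + (3 + 4*exp(-2*I*pi/3) + 3*exp(2*I*pi/3)) + (1 - 3*exp(I*pi/3) - exp(2*I*pi/3) - 3*exp(-I*pi/3))] = 12/6 = 2
  <chi_rho, chi_4> = (1/6)[1*(10)*conj(1) + 1*(-1 + 3*exp(-I*pi/3) + exp(-2*I*pi/3) + 3*exp(I*pi/3))*conj(exp(-2*I*pi/3)) + 1*(3 + 3*exp(-2*I*pi/3) + 4*exp(2*I*pi/3))*conj(exp(2*I*pi/3)) + 1*(-6)*conj(1) + 1*(3 + 4*exp(-2*I*pi/3) + 3*exp(2*I*pi/3))*conj(exp(-2*I*pi/3)) + 1*(-1 + 3*exp(-I*pi/3) + exp(2*I*pi/3) + 3*exp(I*pi/3))*conj(exp(2*I*pi/3))]
      = (1/6)[(10) + (-2 - exp(2*I*pi/3) + 3*exp(I*pi/3)) + (1) + (-6) + (1) + (-2 + 3*exp(-I*pi/3) - exp(-2*I*pi/3))] = 6/6 = 1
  <chi_rho, chi_5> = (1/6)[1*(10)*conj(1) + 1*(-1 + 3*exp(-I*pi/3) + exp(-2*I*pi/3) + 3*exp(I*pi/3))*conj(exp(-I*pi/3)) + 1*(3 + 3*exp(-2*I*pi/3) + 4*exp(2*I*pi/3))*conj(exp(-2*I*pi/3)) + 1*(-6)*conj(-1) + 1*(3 + 4*exp(-2*I*pi/3) + 3*exp(2*I*pi/3))*conj(exp(2*I*pi/3)) + 1*(-1 + 3*exp(-I*pi/3) + exp(2*I*pi/3) + 3*exp(I*pi/3))*conj(exp(I*pi/3))]
      = (1/6)[(10) + (3 - exp(I*pi/3) + exp(-I*pi/3) + 3*exp(2*I*pi/3)) + (3 + 4*exp(-2*I*pi/3) + 3*exp(2*I*pi/3)) + (6) + (3 + 3*exp(-2*I*pi/3) + 4*exp(2*I*pi/3)) + (3 + 3*exp(-2*I*pi/3) - exp(-I*pi/3) + exp(I*pi/3))] = 18/6 = 3
(Exp terms are combined using exp(i*s)*conj(exp(i*t)) = exp(i*(s-t)), and sums of them are collapsed using the identity that for every m > 1 the m distinct m-th roots of unity sum to 0, e.g. 1 + exp(2*I*pi/3) + exp(-2*I*pi/3) = 0.)
Dimension check: dim(rho) = sum (mult * dim) = 1*1 + 3*1 + 0*1 + 2*1 + 1*1 + 3*1 = 10 = chi_rho(e) = 10.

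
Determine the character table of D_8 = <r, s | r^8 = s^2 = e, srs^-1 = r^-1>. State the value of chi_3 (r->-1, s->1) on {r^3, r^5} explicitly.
Conjugacy classes: {e} of size 1, {r^4} of size 1, {r^1, r^7} of size 2, {r^2, r^6} of size 2, {r^3, r^5} of size 2, {s, sr^2, ...} of size 4, {sr, sr^3, ...} of size 4.
Character table:
  irrep \ class              {e} (size 1)  {r^4} (size 1)  {r^1, r^7} (size 2)  {r^2, r^6} (size 2)  {r^3, r^5} (size 2)  {s, sr^2, ...} (size 4)  {sr, sr^3, ...} (size 4)
  chi_1 (triv)               1             1               1                    1                    1                    1                        1                       
  chi_2 (sign: r->1, s->-1)  1             1               1                    1                    1                    -1                       -1                      
  chi_3 (r->-1, s->1)        1             1               -1                   1                    -1                   1                        -1                      
  chi_4 (r->-1, s->-1)       1             1               -1                   1                    -1                   -1                       1                       
  chi_5 (2d, j=1)            2             -2              sqrt(2)              0                    -sqrt(2)             0                        0                       
  chi_6 (2d, j=2)            2             2               0                    -2                   0                    0                        0                       
  chi_7 (2d, j=3)            2             -2              -sqrt(2)             0                    sqrt(2)              0                        0                       

Spot check: chi_3 (r->-1, s->1) on {r^3, r^5} = -1.

Working: D_8 has order 2*8 = 16 with 7 conjugacy classes, hence 7 irreducibles. Sum of squared dims 1 + 1 + 1 + 1 + 4 + 4 + 4 = 16 = |G|. Linear characters come from the abelianisation; the 2-dimensional irreps have character r^k -> 2*cos(2*pi*j*k/8), reflections -> 0.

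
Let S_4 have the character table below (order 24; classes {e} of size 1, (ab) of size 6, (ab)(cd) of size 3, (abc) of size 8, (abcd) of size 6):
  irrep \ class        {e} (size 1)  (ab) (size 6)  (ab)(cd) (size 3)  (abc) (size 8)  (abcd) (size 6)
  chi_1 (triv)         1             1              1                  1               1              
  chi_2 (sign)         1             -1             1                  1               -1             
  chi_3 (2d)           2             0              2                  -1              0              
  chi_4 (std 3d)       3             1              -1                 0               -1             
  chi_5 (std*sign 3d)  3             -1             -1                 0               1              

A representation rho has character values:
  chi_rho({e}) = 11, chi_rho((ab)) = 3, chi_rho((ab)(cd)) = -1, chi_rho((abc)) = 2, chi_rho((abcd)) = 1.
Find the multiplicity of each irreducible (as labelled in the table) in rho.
Multiplicities: chi_1: 2, chi_2: 0, chi_3: 0, chi_4: 2, chi_5: 1.

Working: Use <chi_rho, chi> = (1/|G|) sum_C |C| * chi_rho(C) * conj(chi(C)) with |G| = 24 for each irreducible chi in the table:
  <chi_rho, chi_1> = (1/24)[1*(11)*conj(1) + 6*(3)*conj(1) + 3*(-1)*conj(1) + 8*(2)*conj(1) + 6*(1)*conj(1)]
      = (1/24)[(11) + (18) + (-3) + (16) + (6)] = 48/24 = 2
  <chi_rho, chi_2> = (1/24)[1*(11)*conj(1) + 6*(3)*conj(-1) + 3*(-1)*conj(1) + 8*(2)*conj(1) + 6*(1)*conj(-1)]
      = (1/24)[(11) + (-18) + (-3) + (16) + (-6)] = 0/24 = 0
  <chi_rho, chi_3> = (1/24)[1*(11)*conj(2) + 6*(3)*conj(0) + 3*(-1)*conj(2) + 8*(2)*conj(-1) + 6*(1)*conj(0)]
      = (1/24)[(22) + (0) + (-6) + (-16) + (0)] = 0/24 = 0
  <chi_rho, chi_4> = (1/24)[1*(11)*conj(3) + 6*(3)*conj(1) + 3*(-1)*conj(-1) + 8*(2)*conj(0) + 6*(1)*conj(-1)]
      = (1/24)[(33) + (18) + (3) + (0) + (-6)] = 48/24 = 2
  <chi_rho, chi_5> = (1/24)[1*(11)*conj(3) + 6*(3)*conj(-1) + 3*(-1)*conj(-1) + 8*(2)*conj(0) + 6*(1)*conj(1)]
      = (1/24)[(33) + (-18) + (3) + (0) + (6)] = 24/24 = 1
Dimension check: dim(rho) = sum (mult * dim) = 2*1 + 0*1 + 0*2 + 2*3 + 1*3 = 11 = chi_rho(e) = 11.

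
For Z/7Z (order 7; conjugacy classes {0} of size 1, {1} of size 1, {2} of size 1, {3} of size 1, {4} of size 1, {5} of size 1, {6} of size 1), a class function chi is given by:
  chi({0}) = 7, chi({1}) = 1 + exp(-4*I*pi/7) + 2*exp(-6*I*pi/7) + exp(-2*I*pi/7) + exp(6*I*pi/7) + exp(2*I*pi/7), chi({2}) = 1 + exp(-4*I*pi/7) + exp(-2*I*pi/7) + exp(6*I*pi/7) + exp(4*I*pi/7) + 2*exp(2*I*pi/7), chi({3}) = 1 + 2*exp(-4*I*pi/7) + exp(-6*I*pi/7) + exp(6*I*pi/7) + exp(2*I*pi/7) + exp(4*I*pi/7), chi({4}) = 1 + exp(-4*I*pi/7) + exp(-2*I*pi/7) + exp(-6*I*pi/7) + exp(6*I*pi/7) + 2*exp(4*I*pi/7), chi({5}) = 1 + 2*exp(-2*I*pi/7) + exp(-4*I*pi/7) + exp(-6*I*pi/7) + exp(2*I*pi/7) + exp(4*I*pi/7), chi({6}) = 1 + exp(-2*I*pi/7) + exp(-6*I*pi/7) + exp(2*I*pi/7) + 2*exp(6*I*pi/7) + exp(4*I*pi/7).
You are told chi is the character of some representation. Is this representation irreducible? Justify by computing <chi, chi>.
Not irreducible (reducible): <chi, chi> = 9 > 1.

Details: <chi, chi> = (1/|G|) sum_C |C| * |chi(C)|^2 = (1/7)[1*|7|^2 + 1*|1 + exp(-4*I*pi/7) + 2*exp(-6*I*pi/7) + exp(-2*I*pi/7) + exp(6*I*pi/7) + exp(2*I*pi/7)|^2 + 1*|1 + exp(-4*I*pi/7) + exp(-2*I*pi/7) + exp(6*I*pi/7) + exp(4*I*pi/7) + 2*exp(2*I*pi/7)|^2 + 1*|1 + 2*exp(-4*I*pi/7) + exp(-6*I*pi/7) + exp(6*I*pi/7) + exp(2*I*pi/7) + exp(4*I*pi/7)|^2 + 1*|1 + exp(-4*I*pi/7) + exp(-2*I*pi/7) + exp(-6*I*pi/7) + exp(6*I*pi/7) + 2*exp(4*I*pi/7)|^2 + 1*|1 + 2*exp(-2*I*pi/7) + exp(-4*I*pi/7) + exp(-6*I*pi/7) + exp(2*I*pi/7) + exp(4*I*pi/7)|^2 + 1*|1 + exp(-2*I*pi/7) + exp(-6*I*pi/7) + exp(2*I*pi/7) + 2*exp(6*I*pi/7) + exp(4*I*pi/7)|^2]
  = (1/7)[(49) + (9 + 6*exp(-4*I*pi/7) + 7*exp(-2*I*pi/7) + 7*exp(-6*I*pi/7) + 7*exp(6*I*pi/7) + 7*exp(2*I*pi/7) + 6*exp(4*I*pi/7)) + (9 + 7*exp(-4*I*pi/7) + 7*exp(-2*I*pi/7) + 6*exp(-6*I*pi/7) + 6*exp(6*I*pi/7) + 7*exp(2*I*pi/7) + 7*exp(4*I*pi/7)) + (9 + 7*exp(-4*I*pi/7) + 6*exp(-2*I*pi/7) + 7*exp(-6*I*pi/7) + 7*exp(6*I*pi/7) + 6*exp(2*I*pi/7) + 7*exp(4*I*pi/7)) + (9 + 7*exp(-4*I*pi/7) + 6*exp(-2*I*pi/7) + 7*exp(-6*I*pi/7) + 7*exp(6*I*pi/7) + 6*exp(2*I*pi/7) + 7*exp(4*I*pi/7)) + (9 + 7*exp(-4*I*pi/7) + 7*exp(-2*I*pi/7) + 6*exp(-6*I*pi/7) + 6*exp(6*I*pi/7) + 7*exp(2*I*pi/7) + 7*exp(4*I*pi/7)) + (9 + 6*exp(-4*I*pi/7) + 7*exp(-2*I*pi/7) + 7*exp(-6*I*pi/7) + 7*exp(6*I*pi/7) + 7*exp(2*I*pi/7) + 6*exp(4*I*pi/7))] = 63/7 = 9.
(Exp terms are combined using exp(i*s)*conj(exp(i*t)) = exp(i*(s-t)), and sums of them are collapsed using the identity that for every m > 1 the m distinct m-th roots of unity sum to 0, e.g. 1 + exp(2*I*pi/3) + exp(-2*I*pi/3) = 0.)
A character is irreducible iff <chi, chi> = 1, so this representation is reducible.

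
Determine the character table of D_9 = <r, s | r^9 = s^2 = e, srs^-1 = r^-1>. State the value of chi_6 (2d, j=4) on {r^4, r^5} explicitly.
Conjugacy classes: {e} of size 1, {r^1, r^8} of size 2, {r^2, r^7} of size 2, {r^3, r^6} of size 2, {r^4, r^5} of size 2, {s, sr, ..., sr^8} of size 9.
Character table:
  irrep \ class              {e} (size 1)  {r^1, r^8} (size 2)  {r^2, r^7} (size 2)  {r^3, r^6} (size 2)  {r^4, r^5} (size 2)  {s, sr, ..., sr^8} (size 9)
  chi_1 (triv)               1             1                    1                    1                    1                    1                          
  chi_2 (sign: r->1, s->-1)  1             1                    1                    1                    1                    -1                         
  chi_3 (2d, j=1)            2             2*cos(2*pi/9)        2*cos(4*pi/9)        -1                   -2*cos(pi/9)         0                          
  chi_4 (2d, j=2)            2             2*cos(4*pi/9)        -2*cos(pi/9)         -1                   2*cos(2*pi/9)        0                          
  chi_5 (2d, j=3)            2             -1                   -1                   2                    -1                   0                          
  chi_6 (2d, j=4)            2             -2*cos(pi/9)         2*cos(2*pi/9)        -1                   2*cos(4*pi/9)        0                          

Spot check: chi_6 (2d, j=4) on {r^4, r^5} = 2*cos(4*pi/9).

Working: D_9 has order 2*9 = 18 with 6 conjugacy classes, hence 6 irreducibles. Sum of squared dims 1 + 1 + 4 + 4 + 4 + 4 = 18 = |G|. Linear characters come from the abelianisation; the 2-dimensional irreps have character r^k -> 2*cos(2*pi*j*k/9), reflections -> 0.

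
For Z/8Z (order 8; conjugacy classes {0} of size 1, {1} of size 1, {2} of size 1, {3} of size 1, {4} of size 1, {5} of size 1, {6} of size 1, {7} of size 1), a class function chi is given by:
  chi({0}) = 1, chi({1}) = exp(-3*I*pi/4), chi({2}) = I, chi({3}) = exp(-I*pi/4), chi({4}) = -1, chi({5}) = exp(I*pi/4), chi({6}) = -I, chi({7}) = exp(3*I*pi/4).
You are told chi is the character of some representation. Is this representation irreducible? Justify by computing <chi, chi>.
Irreducible: <chi, chi> = 1.

<chi, chi> = (1/|G|) sum_C |C| * |chi(C)|^2 = (1/8)[1*|1|^2 + 1*|exp(-3*I*pi/4)|^2 + 1*|I|^2 + 1*|exp(-I*pi/4)|^2 + 1*|-1|^2 + 1*|exp(I*pi/4)|^2 + 1*|-I|^2 + 1*|exp(3*I*pi/4)|^2]
  = (1/8)[(1) + (1) + (1) + (1) + (1) + (1) + (1) + (1)] = 8/8 = 1.
(Exp terms are combined using exp(i*s)*conj(exp(i*t)) = exp(i*(s-t)), and sums of them are collapsed using the identity that for every m > 1 the m distinct m-th roots of unity sum to 0, e.g. 1 + exp(2*I*pi/3) + exp(-2*I*pi/3) = 0.)
A character is irreducible iff <chi, chi> = 1, so this representation is irreducible.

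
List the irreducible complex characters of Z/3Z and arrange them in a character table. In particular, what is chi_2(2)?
Character table of Z/3Z (irreps indexed chi_0,...,chi_2 with chi_k(m) = zeta_3^(k*m), zeta_3 = exp(2*pi*i/3)):
  irrep \ class  {0} (size 1)  {1} (size 1)    {2} (size 1)  
  chi_0          1             1               1             
  chi_1          1             exp(2*I*pi/3)   exp(-2*I*pi/3)
  chi_2          1             exp(-2*I*pi/3)  exp(2*I*pi/3) 

Spot check: chi_2(2) = zeta_3^(2*2) = zeta_3^4 = exp(2*I*pi/3).

Justification: Z/3Z is abelian, so all 3 irreducible complex representations are 1-dimensional. They are given by chi_k(m) = zeta_3^(k*m) for k = 0,...,2. Row orthogonality: sum_m chi_k(m) conj(chi_l(m)) = 3 * [k = l].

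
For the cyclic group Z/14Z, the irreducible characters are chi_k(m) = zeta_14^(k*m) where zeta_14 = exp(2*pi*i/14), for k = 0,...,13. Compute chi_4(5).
chi_4(5) = zeta_14^20 = exp(6*I*pi/7)

chi_4(5) = zeta_14^(4*5) = zeta_14^20. Since zeta_14^14 = 1, this equals zeta_14^6 = exp(2*pi*i*6/14) = exp(6*I*pi/7).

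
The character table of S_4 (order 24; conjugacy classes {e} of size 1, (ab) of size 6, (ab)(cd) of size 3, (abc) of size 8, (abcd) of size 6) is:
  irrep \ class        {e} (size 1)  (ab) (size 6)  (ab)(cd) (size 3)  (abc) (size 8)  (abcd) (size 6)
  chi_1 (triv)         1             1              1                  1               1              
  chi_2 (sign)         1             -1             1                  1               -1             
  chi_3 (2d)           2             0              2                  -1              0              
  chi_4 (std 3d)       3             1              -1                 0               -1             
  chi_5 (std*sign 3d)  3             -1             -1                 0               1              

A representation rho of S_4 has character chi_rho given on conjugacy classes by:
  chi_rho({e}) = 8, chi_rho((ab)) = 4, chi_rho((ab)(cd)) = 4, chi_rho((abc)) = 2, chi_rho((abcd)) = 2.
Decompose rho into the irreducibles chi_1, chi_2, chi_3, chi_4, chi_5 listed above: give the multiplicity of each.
Multiplicities: chi_1: 3, chi_2: 0, chi_3: 1, chi_4: 1, chi_5: 0.

Solution. Use <chi_rho, chi> = (1/|G|) sum_C |C| * chi_rho(C) * conj(chi(C)) with |G| = 24 for each irreducible chi in the table:
  <chi_rho, chi_1> = (1/24)[1*(8)*conj(1) + 6*(4)*conj(1) + 3*(4)*conj(1) + 8*(2)*conj(1) + 6*(2)*conj(1)]
      = (1/24)[(8) + (24) + (12) + (16) + (12)] = 72/24 = 3
  <chi_rho, chi_2> = (1/24)[1*(8)*conj(1) + 6*(4)*conj(-1) + 3*(4)*conj(1) + 8*(2)*conj(1) + 6*(2)*conj(-1)]
      = (1/24)[(8) + (-24) + (12) + (16) + (-12)] = 0/24 = 0
  <chi_rho, chi_3> = (1/24)[1*(8)*conj(2) + 6*(4)*conj(0) + 3*(4)*conj(2) + 8*(2)*conj(-1) + 6*(2)*conj(0)]
      = (1/24)[(16) + (0) + (24) + (-16) + (0)] = 24/24 = 1
  <chi_rho, chi_4> = (1/24)[1*(8)*conj(3) + 6*(4)*conj(1) + 3*(4)*conj(-1) + 8*(2)*conj(0) + 6*(2)*conj(-1)]
      = (1/24)[(24) + (24) + (-12) + (0) + (-12)] = 24/24 = 1
  <chi_rho, chi_5> = (1/24)[1*(8)*conj(3) + 6*(4)*conj(-1) + 3*(4)*conj(-1) + 8*(2)*conj(0) + 6*(2)*conj(1)]
      = (1/24)[(24) + (-24) + (-12) + (0) + (12)] = 0/24 = 0
Dimension check: dim(rho) = sum (mult * dim) = 3*1 + 0*1 + 1*2 + 1*3 + 0*3 = 8 = chi_rho(e) = 8.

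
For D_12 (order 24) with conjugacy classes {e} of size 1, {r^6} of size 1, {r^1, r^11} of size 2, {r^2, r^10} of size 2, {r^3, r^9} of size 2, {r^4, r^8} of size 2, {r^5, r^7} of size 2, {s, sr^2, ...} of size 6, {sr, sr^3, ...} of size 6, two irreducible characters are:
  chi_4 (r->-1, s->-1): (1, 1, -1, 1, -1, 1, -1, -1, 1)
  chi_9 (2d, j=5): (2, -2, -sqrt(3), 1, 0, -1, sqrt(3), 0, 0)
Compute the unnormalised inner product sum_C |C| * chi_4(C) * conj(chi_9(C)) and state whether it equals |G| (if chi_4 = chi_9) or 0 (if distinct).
Sum = 0; so <chi_4, chi_9> = 0 (distinct irreducibles are orthogonal).

Working: Compute term by term over conjugacy classes (|C| * chi_4(C) * conj(chi_9(C))):
  1*(1)*conj(2) + 1*(1)*conj(-2) + 2*(-1)*conj(-sqrt(3)) + 2*(1)*conj(1) + 2*(-1)*conj(0) + 2*(1)*conj(-1) + 2*(-1)*conj(sqrt(3)) + 6*(-1)*conj(0) + 6*(1)*conj(0)
  = (2) + (-2) + (2*sqrt(3)) + (2) + (0) + (-2) + (-2*sqrt(3)) + (0) + (0)
  = 0.
Dividing by |G| = 24 gives 0/24 = 0, matching the row-orthogonality relation <chi_4, chi_9> = [chi_4 = chi_9].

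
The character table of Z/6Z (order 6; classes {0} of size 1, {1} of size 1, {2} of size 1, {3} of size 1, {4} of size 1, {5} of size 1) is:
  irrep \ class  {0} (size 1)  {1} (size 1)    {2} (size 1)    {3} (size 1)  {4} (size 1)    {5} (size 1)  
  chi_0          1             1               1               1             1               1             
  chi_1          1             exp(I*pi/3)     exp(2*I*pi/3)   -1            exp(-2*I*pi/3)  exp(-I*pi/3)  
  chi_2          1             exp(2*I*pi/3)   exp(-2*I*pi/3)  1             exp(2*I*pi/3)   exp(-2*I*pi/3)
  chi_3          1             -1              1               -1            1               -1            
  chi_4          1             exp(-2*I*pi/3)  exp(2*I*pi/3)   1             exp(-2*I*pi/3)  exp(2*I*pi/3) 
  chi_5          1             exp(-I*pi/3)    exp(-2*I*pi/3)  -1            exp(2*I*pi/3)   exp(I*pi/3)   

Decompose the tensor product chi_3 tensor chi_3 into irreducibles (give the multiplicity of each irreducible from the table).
chi_3 tensor chi_3 = chi_0 (all other irreducibles have multiplicity 0).

Solution. The character of a tensor product is the pointwise product (chi_3 * chi_3)(C) = chi_3(C) * chi_3(C):
  {0}: (1)*(1), {1}: (-1)*(-1), {2}: (1)*(1), {3}: (-1)*(-1), {4}: (1)*(1), {5}: (-1)*(-1)
so (chi_3 * chi_3) takes values
  {0} -> 1, {1} -> 1, {2} -> 1, {3} -> 1, {4} -> 1, {5} -> 1.
Now take the inner product of this character with each irreducible chi from the table, <chi_3*chi_3, chi> = (1/6) sum_C |C| (chi_3*chi_3)(C) conj(chi(C)):
  <chi_3*chi_3, chi_0> = (1/6)[1*(1)*conj(1) + 1*(1)*conj(1) + 1*(1)*conj(1) + 1*(1)*conj(1) + 1*(1)*conj(1) + 1*(1)*conj(1)]
      = (1/6)[(1) + (1) + (1) + (1) + (1) + (1)] = 6/6 = 1
  <chi_3*chi_3, chi_1> = (1/6)[1*(1)*conj(1) + 1*(1)*conj(exp(I*pi/3)) + 1*(1)*conj(exp(2*I*pi/3)) + 1*(1)*conj(-1) + 1*(1)*conj(exp(-2*I*pi/3)) + 1*(1)*conj(exp(-I*pi/3))]
      = (1/6)[(1) + (exp(-I*pi/3)) + (exp(-2*I*pi/3)) + (-1) + (exp(2*I*pi/3)) + (exp(I*pi/3))] = 0/6 = 0
  <chi_3*chi_3, chi_2> = (1/6)[1*(1)*conj(1) + 1*(1)*conj(exp(2*I*pi/3)) + 1*(1)*conj(exp(-2*I*pi/3)) + 1*(1)*conj(1) + 1*(1)*conj(exp(2*I*pi/3)) + 1*(1)*conj(exp(-2*I*pi/3))]
      = (1/6)[(1) + (exp(-2*I*pi/3)) + (exp(2*I*pi/3)) + (1) + (exp(-2*I*pi/3)) + (exp(2*I*pi/3))] = 0/6 = 0
  <chi_3*chi_3, chi_3> = (1/6)[1*(1)*conj(1) + 1*(1)*conj(-1) + 1*(1)*conj(1) + 1*(1)*conj(-1) + 1*(1)*conj(1) + 1*(1)*conj(-1)]
      = (1/6)[(1) + (-1) + (1) + (-1) + (1) + (-1)] = 0/6 = 0
  <chi_3*chi_3, chi_4> = (1/6)[1*(1)*conj(1) + 1*(1)*conj(exp(-2*I*pi/3)) + 1*(1)*conj(exp(2*I*pi/3)) + 1*(1)*conj(1) + 1*(1)*conj(exp(-2*I*pi/3)) + 1*(1)*conj(exp(2*I*pi/3))]
      = (1/6)[(1) + (exp(2*I*pi/3)) + (exp(-2*I*pi/3)) + (1) + (exp(2*I*pi/3)) + (exp(-2*I*pi/3))] = 0/6 = 0
  <chi_3*chi_3, chi_5> = (1/6)[1*(1)*conj(1) + 1*(1)*conj(exp(-I*pi/3)) + 1*(1)*conj(exp(-2*I*pi/3)) + 1*(1)*conj(-1) + 1*(1)*conj(exp(2*I*pi/3)) + 1*(1)*conj(exp(I*pi/3))]
      = (1/6)[(1) + (exp(I*pi/3)) + (exp(2*I*pi/3)) + (-1) + (exp(-2*I*pi/3)) + (exp(-I*pi/3))] = 0/6 = 0
(Exp terms are combined using exp(i*s)*conj(exp(i*t)) = exp(i*(s-t)), and sums of them are collapsed using the identity that for every m > 1 the m distinct m-th roots of unity sum to 0, e.g. 1 + exp(2*I*pi/3) + exp(-2*I*pi/3) = 0.)
Hence the multiplicities are chi_0: 1. Dimension check: dim(chi_3)*dim(chi_3) = 1*1 = 1 and sum (mult * dim) = 1*1 = 1.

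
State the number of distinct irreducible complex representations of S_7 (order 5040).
15

Working: The number of irreducible complex representations of a finite group equals its number of conjugacy classes. Conjugacy classes in S_7 correspond to cycle types, i.e. partitions of 7; there are p(7) = 15 of them, so S_7 (order 5040) has exactly 15 irreducible complex representations.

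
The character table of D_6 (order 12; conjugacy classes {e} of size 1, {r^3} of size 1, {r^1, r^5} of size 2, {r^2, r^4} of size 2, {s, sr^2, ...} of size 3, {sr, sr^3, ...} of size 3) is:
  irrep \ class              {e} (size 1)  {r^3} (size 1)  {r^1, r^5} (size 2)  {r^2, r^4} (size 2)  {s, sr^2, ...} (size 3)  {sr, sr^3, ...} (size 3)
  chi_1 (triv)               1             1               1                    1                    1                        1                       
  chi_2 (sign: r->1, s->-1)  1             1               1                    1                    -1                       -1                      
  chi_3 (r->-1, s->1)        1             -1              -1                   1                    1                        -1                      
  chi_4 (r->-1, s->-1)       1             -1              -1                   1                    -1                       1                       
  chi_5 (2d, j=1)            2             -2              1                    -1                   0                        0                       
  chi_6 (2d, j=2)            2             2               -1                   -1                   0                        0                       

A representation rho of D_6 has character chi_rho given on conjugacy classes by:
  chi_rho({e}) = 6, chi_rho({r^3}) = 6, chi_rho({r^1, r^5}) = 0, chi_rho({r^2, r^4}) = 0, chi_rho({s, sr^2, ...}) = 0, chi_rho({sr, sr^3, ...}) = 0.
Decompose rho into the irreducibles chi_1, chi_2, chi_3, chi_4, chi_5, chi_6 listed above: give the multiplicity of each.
Multiplicities: chi_1: 1, chi_2: 1, chi_3: 0, chi_4: 0, chi_5: 0, chi_6: 2.

Details: Use <chi_rho, chi> = (1/|G|) sum_C |C| * chi_rho(C) * conj(chi(C)) with |G| = 12 for each irreducible chi in the table:
  <chi_rho, chi_1> = (1/12)[1*(6)*conj(1) + 1*(6)*conj(1) + 2*(0)*conj(1) + 2*(0)*conj(1) + 3*(0)*conj(1) + 3*(0)*conj(1)]
      = (1/12)[(6) + (6) + (0) + (0) + (0) + (0)] = 12/12 = 1
  <chi_rho, chi_2> = (1/12)[1*(6)*conj(1) + 1*(6)*conj(1) + 2*(0)*conj(1) + 2*(0)*conj(1) + 3*(0)*conj(-1) + 3*(0)*conj(-1)]
      = (1/12)[(6) + (6) + (0) + (0) + (0) + (0)] = 12/12 = 1
  <chi_rho, chi_3> = (1/12)[1*(6)*conj(1) + 1*(6)*conj(-1) + 2*(0)*conj(-1) + 2*(0)*conj(1) + 3*(0)*conj(1) + 3*(0)*conj(-1)]
      = (1/12)[(6) + (-6) + (0) + (0) + (0) + (0)] = 0/12 = 0
  <chi_rho, chi_4> = (1/12)[1*(6)*conj(1) + 1*(6)*conj(-1) + 2*(0)*conj(-1) + 2*(0)*conj(1) + 3*(0)*conj(-1) + 3*(0)*conj(1)]
      = (1/12)[(6) + (-6) + (0) + (0) + (0) + (0)] = 0/12 = 0
  <chi_rho, chi_5> = (1/12)[1*(6)*conj(2) + 1*(6)*conj(-2) + 2*(0)*conj(1) + 2*(0)*conj(-1) + 3*(0)*conj(0) + 3*(0)*conj(0)]
      = (1/12)[(12) + (-12) + (0) + (0) + (0) + (0)] = 0/12 = 0
  <chi_rho, chi_6> = (1/12)[1*(6)*conj(2) + 1*(6)*conj(2) + 2*(0)*conj(-1) + 2*(0)*conj(-1) + 3*(0)*conj(0) + 3*(0)*conj(0)]
      = (1/12)[(12) + (12) + (0) + (0) + (0) + (0)] = 24/12 = 2
Dimension check: dim(rho) = sum (mult * dim) = 1*1 + 1*1 + 0*1 + 0*1 + 0*2 + 2*2 = 6 = chi_rho(e) = 6.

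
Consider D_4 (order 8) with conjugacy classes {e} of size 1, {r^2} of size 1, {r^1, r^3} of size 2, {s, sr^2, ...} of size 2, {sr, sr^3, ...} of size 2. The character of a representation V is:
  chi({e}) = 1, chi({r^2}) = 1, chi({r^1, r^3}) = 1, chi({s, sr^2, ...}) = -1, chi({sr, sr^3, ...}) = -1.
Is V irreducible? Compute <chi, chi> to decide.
Irreducible: <chi, chi> = 1.

Derivation: <chi, chi> = (1/|G|) sum_C |C| * |chi(C)|^2 = (1/8)[1*|1|^2 + 1*|1|^2 + 2*|1|^2 + 2*|-1|^2 + 2*|-1|^2]
  = (1/8)[(1) + (1) + (2) + (2) + (2)] = 8/8 = 1.
A character is irreducible iff <chi, chi> = 1, so this representation is irreducible.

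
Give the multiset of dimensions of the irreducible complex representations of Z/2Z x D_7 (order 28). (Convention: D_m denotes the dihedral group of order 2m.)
Dimensions: 1, 1, 1, 1, 2, 2, 2, 2, 2, 2

Details: There are 10 irreducibles (= number of conjugacy classes). Their dimensions d_i satisfy sum d_i^2 = |G| = 28: 1 + 1 + 1 + 1 + 4 + 4 + 4 + 4 + 4 + 4 = 28. (For the product with Z/2Z: each of the 2 1-dim characters of Z/2Z tensors with each irrep of D_7, giving 2 copies of each D_7-dimension.)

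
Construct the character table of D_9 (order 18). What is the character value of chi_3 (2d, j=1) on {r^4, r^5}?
Conjugacy classes: {e} of size 1, {r^1, r^8} of size 2, {r^2, r^7} of size 2, {r^3, r^6} of size 2, {r^4, r^5} of size 2, {s, sr, ..., sr^8} of size 9.
Character table:
  irrep \ class              {e} (size 1)  {r^1, r^8} (size 2)  {r^2, r^7} (size 2)  {r^3, r^6} (size 2)  {r^4, r^5} (size 2)  {s, sr, ..., sr^8} (size 9)
  chi_1 (triv)               1             1                    1                    1                    1                    1                          
  chi_2 (sign: r->1, s->-1)  1             1                    1                    1                    1                    -1                         
  chi_3 (2d, j=1)            2             2*cos(2*pi/9)        2*cos(4*pi/9)        -1                   -2*cos(pi/9)         0                          
  chi_4 (2d, j=2)            2             2*cos(4*pi/9)        -2*cos(pi/9)         -1                   2*cos(2*pi/9)        0                          
  chi_5 (2d, j=3)            2             -1                   -1                   2                    -1                   0                          
  chi_6 (2d, j=4)            2             -2*cos(pi/9)         2*cos(2*pi/9)        -1                   2*cos(4*pi/9)        0                          

Spot check: chi_3 (2d, j=1) on {r^4, r^5} = -2*cos(pi/9).

Argument: D_9 has order 2*9 = 18 with 6 conjugacy classes, hence 6 irreducibles. Sum of squared dims 1 + 1 + 4 + 4 + 4 + 4 = 18 = |G|. Linear characters come from the abelianisation; the 2-dimensional irreps have character r^k -> 2*cos(2*pi*j*k/9), reflections -> 0.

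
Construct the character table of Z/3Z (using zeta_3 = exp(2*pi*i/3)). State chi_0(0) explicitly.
Character table of Z/3Z (irreps indexed chi_0,...,chi_2 with chi_k(m) = zeta_3^(k*m), zeta_3 = exp(2*pi*i/3)):
  irrep \ class  {0} (size 1)  {1} (size 1)    {2} (size 1)  
  chi_0          1             1               1             
  chi_1          1             exp(2*I*pi/3)   exp(-2*I*pi/3)
  chi_2          1             exp(-2*I*pi/3)  exp(2*I*pi/3) 

Spot check: chi_0(0) = zeta_3^(0*0) = zeta_3^0 = 1.

Reasoning: Z/3Z is abelian, so all 3 irreducible complex representations are 1-dimensional. They are given by chi_k(m) = zeta_3^(k*m) for k = 0,...,2. Row orthogonality: sum_m chi_k(m) conj(chi_l(m)) = 3 * [k = l].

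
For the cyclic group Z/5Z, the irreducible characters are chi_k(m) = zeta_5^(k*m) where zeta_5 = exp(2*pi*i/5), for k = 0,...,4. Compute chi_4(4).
chi_4(4) = zeta_5^16 = exp(2*I*pi/5)

Solution. chi_4(4) = zeta_5^(4*4) = zeta_5^16. Since zeta_5^5 = 1, this equals zeta_5^1 = exp(2*pi*i*1/5) = exp(2*I*pi/5).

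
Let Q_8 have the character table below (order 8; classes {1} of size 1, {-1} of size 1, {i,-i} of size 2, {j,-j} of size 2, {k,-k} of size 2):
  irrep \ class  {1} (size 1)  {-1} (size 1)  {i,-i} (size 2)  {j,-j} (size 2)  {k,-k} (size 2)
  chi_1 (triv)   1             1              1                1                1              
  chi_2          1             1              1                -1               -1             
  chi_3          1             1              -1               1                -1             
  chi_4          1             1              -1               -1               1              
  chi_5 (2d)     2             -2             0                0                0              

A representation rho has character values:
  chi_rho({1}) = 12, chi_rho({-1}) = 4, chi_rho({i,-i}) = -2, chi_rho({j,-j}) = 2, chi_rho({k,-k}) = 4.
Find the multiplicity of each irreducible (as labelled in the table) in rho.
Multiplicities: chi_1: 3, chi_2: 0, chi_3: 2, chi_4: 3, chi_5: 2.

Reasoning: Use <chi_rho, chi> = (1/|G|) sum_C |C| * chi_rho(C) * conj(chi(C)) with |G| = 8 for each irreducible chi in the table:
  <chi_rho, chi_1> = (1/8)[1*(12)*conj(1) + 1*(4)*conj(1) + 2*(-2)*conj(1) + 2*(2)*conj(1) + 2*(4)*conj(1)]
      = (1/8)[(12) + (4) + (-4) + (4) + (8)] = 24/8 = 3
  <chi_rho, chi_2> = (1/8)[1*(12)*conj(1) + 1*(4)*conj(1) + 2*(-2)*conj(1) + 2*(2)*conj(-1) + 2*(4)*conj(-1)]
      = (1/8)[(12) + (4) + (-4) + (-4) + (-8)] = 0/8 = 0
  <chi_rho, chi_3> = (1/8)[1*(12)*conj(1) + 1*(4)*conj(1) + 2*(-2)*conj(-1) + 2*(2)*conj(1) + 2*(4)*conj(-1)]
      = (1/8)[(12) + (4) + (4) + (4) + (-8)] = 16/8 = 2
  <chi_rho, chi_4> = (1/8)[1*(12)*conj(1) + 1*(4)*conj(1) + 2*(-2)*conj(-1) + 2*(2)*conj(-1) + 2*(4)*conj(1)]
      = (1/8)[(12) + (4) + (4) + (-4) + (8)] = 24/8 = 3
  <chi_rho, chi_5> = (1/8)[1*(12)*conj(2) + 1*(4)*conj(-2) + 2*(-2)*conj(0) + 2*(2)*conj(0) + 2*(4)*conj(0)]
      = (1/8)[(24) + (-8) + (0) + (0) + (0)] = 16/8 = 2
Dimension check: dim(rho) = sum (mult * dim) = 3*1 + 0*1 + 2*1 + 3*1 + 2*2 = 12 = chi_rho(e) = 12.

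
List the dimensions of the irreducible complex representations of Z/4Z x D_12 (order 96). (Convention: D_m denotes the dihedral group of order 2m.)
Dimensions: 1, 1, 1, 1, 1, 1, 1, 1, 1, 1, 1, 1, 1, 1, 1, 1, 2, 2, 2, 2, 2, 2, 2, 2, 2, 2, 2, 2, 2, 2, 2, 2, 2, 2, 2, 2

Argument: There are 36 irreducibles (= number of conjugacy classes). Their dimensions d_i satisfy sum d_i^2 = |G| = 96: 1 + 1 + 1 + 1 + 1 + 1 + 1 + 1 + 1 + 1 + 1 + 1 + 1 + 1 + 1 + 1 + 4 + 4 + 4 + 4 + 4 + 4 + 4 + 4 + 4 + 4 + 4 + 4 + 4 + 4 + 4 + 4 + 4 + 4 + 4 + 4 = 96. (For the product with Z/4Z: each of the 4 1-dim characters of Z/4Z tensors with each irrep of D_12, giving 4 copies of each D_12-dimension.)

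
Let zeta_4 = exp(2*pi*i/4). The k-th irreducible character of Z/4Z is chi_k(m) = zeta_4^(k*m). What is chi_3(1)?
chi_3(1) = zeta_4^3 = -I

Details: chi_3(1) = zeta_4^(3*1) = zeta_4^3. Since zeta_4^4 = 1, this equals zeta_4^3 = exp(2*pi*i*3/4) = -I.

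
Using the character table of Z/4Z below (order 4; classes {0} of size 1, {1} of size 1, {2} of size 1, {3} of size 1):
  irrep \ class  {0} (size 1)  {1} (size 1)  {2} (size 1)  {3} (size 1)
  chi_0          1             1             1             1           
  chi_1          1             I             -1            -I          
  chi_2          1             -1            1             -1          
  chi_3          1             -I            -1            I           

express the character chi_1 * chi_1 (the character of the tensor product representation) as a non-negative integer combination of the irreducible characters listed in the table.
chi_1 tensor chi_1 = chi_2 (all other irreducibles have multiplicity 0).

Proof sketch: The character of a tensor product is the pointwise product (chi_1 * chi_1)(C) = chi_1(C) * chi_1(C):
  {0}: (1)*(1), {1}: (I)*(I), {2}: (-1)*(-1), {3}: (-I)*(-I)
so (chi_1 * chi_1) takes values
  {0} -> 1, {1} -> -1, {2} -> 1, {3} -> -1.
Now take the inner product of this character with each irreducible chi from the table, <chi_1*chi_1, chi> = (1/4) sum_C |C| (chi_1*chi_1)(C) conj(chi(C)):
  <chi_1*chi_1, chi_0> = (1/4)[1*(1)*conj(1) + 1*(-1)*conj(1) + 1*(1)*conj(1) + 1*(-1)*conj(1)]
      = (1/4)[(1) + (-1) + (1) + (-1)] = 0/4 = 0
  <chi_1*chi_1, chi_1> = (1/4)[1*(1)*conj(1) + 1*(-1)*conj(I) + 1*(1)*conj(-1) + 1*(-1)*conj(-I)]
      = (1/4)[(1) + (I) + (-1) + (-I)] = 0/4 = 0
  <chi_1*chi_1, chi_2> = (1/4)[1*(1)*conj(1) + 1*(-1)*conj(-1) + 1*(1)*conj(1) + 1*(-1)*conj(-1)]
      = (1/4)[(1) + (1) + (1) + (1)] = 4/4 = 1
  <chi_1*chi_1, chi_3> = (1/4)[1*(1)*conj(1) + 1*(-1)*conj(-I) + 1*(1)*conj(-1) + 1*(-1)*conj(I)]
      = (1/4)[(1) + (-I) + (-1) + (I)] = 0/4 = 0
(Exp terms are combined using exp(i*s)*conj(exp(i*t)) = exp(i*(s-t)), and sums of them are collapsed using the identity that for every m > 1 the m distinct m-th roots of unity sum to 0, e.g. 1 + exp(2*I*pi/3) + exp(-2*I*pi/3) = 0.)
Hence the multiplicities are chi_2: 1. Dimension check: dim(chi_1)*dim(chi_1) = 1*1 = 1 and sum (mult * dim) = 1*1 = 1.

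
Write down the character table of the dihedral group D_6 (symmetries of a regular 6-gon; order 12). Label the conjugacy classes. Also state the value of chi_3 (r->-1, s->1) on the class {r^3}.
Conjugacy classes: {e} of size 1, {r^3} of size 1, {r^1, r^5} of size 2, {r^2, r^4} of size 2, {s, sr^2, ...} of size 3, {sr, sr^3, ...} of size 3.
Character table:
  irrep \ class              {e} (size 1)  {r^3} (size 1)  {r^1, r^5} (size 2)  {r^2, r^4} (size 2)  {s, sr^2, ...} (size 3)  {sr, sr^3, ...} (size 3)
  chi_1 (triv)               1             1               1                    1                    1                        1                       
  chi_2 (sign: r->1, s->-1)  1             1               1                    1                    -1                       -1                      
  chi_3 (r->-1, s->1)        1             -1              -1                   1                    1                        -1                      
  chi_4 (r->-1, s->-1)       1             -1              -1                   1                    -1                       1                       
  chi_5 (2d, j=1)            2             -2              1                    -1                   0                        0                       
  chi_6 (2d, j=2)            2             2               -1                   -1                   0                        0                       

Spot check: chi_3 (r->-1, s->1) on {r^3} = -1.

Working: D_6 has order 2*6 = 12 with 6 conjugacy classes, hence 6 irreducibles. Sum of squared dims 1 + 1 + 1 + 1 + 4 + 4 = 12 = |G|. Linear characters come from the abelianisation; the 2-dimensional irreps have character r^k -> 2*cos(2*pi*j*k/6), reflections -> 0.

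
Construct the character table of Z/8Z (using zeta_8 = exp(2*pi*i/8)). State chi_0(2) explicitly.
Character table of Z/8Z (irreps indexed chi_0,...,chi_7 with chi_k(m) = zeta_8^(k*m), zeta_8 = exp(2*pi*i/8)):
  irrep \ class  {0} (size 1)  {1} (size 1)    {2} (size 1)  {3} (size 1)    {4} (size 1)  {5} (size 1)    {6} (size 1)  {7} (size 1)  
  chi_0          1             1               1             1               1             1               1             1             
  chi_1          1             exp(I*pi/4)     I             exp(3*I*pi/4)   -1            exp(-3*I*pi/4)  -I            exp(-I*pi/4)  
  chi_2          1             I               -1            -I              1             I               -1            -I            
  chi_3          1             exp(3*I*pi/4)   -I            exp(I*pi/4)     -1            exp(-I*pi/4)    I             exp(-3*I*pi/4)
  chi_4          1             -1              1             -1              1             -1              1             -1            
  chi_5          1             exp(-3*I*pi/4)  I             exp(-I*pi/4)    -1            exp(I*pi/4)     -I            exp(3*I*pi/4) 
  chi_6          1             -I              -1            I               1             -I              -1            I             
  chi_7          1             exp(-I*pi/4)    -I            exp(-3*I*pi/4)  -1            exp(3*I*pi/4)   I             exp(I*pi/4)   

Spot check: chi_0(2) = zeta_8^(0*2) = zeta_8^0 = 1.

Justification: Z/8Z is abelian, so all 8 irreducible complex representations are 1-dimensional. They are given by chi_k(m) = zeta_8^(k*m) for k = 0,...,7. Row orthogonality: sum_m chi_k(m) conj(chi_l(m)) = 8 * [k = l].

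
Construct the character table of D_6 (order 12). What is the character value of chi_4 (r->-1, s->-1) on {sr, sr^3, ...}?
Conjugacy classes: {e} of size 1, {r^3} of size 1, {r^1, r^5} of size 2, {r^2, r^4} of size 2, {s, sr^2, ...} of size 3, {sr, sr^3, ...} of size 3.
Character table:
  irrep \ class              {e} (size 1)  {r^3} (size 1)  {r^1, r^5} (size 2)  {r^2, r^4} (size 2)  {s, sr^2, ...} (size 3)  {sr, sr^3, ...} (size 3)
  chi_1 (triv)               1             1               1                    1                    1                        1                       
  chi_2 (sign: r->1, s->-1)  1             1               1                    1                    -1                       -1                      
  chi_3 (r->-1, s->1)        1             -1              -1                   1                    1                        -1                      
  chi_4 (r->-1, s->-1)       1             -1              -1                   1                    -1                       1                       
  chi_5 (2d, j=1)            2             -2              1                    -1                   0                        0                       
  chi_6 (2d, j=2)            2             2               -1                   -1                   0                        0                       

Spot check: chi_4 (r->-1, s->-1) on {sr, sr^3, ...} = 1.

Why: D_6 has order 2*6 = 12 with 6 conjugacy classes, hence 6 irreducibles. Sum of squared dims 1 + 1 + 1 + 1 + 4 + 4 = 12 = |G|. Linear characters come from the abelianisation; the 2-dimensional irreps have character r^k -> 2*cos(2*pi*j*k/6), reflections -> 0.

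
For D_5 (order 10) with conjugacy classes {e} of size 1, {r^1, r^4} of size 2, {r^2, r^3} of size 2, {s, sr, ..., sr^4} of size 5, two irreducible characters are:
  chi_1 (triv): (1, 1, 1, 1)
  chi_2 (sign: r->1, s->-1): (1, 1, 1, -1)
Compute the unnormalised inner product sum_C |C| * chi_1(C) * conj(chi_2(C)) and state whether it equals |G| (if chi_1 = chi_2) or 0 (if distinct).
Sum = 0; so <chi_1, chi_2> = 0 (distinct irreducibles are orthogonal).

Derivation: Compute term by term over conjugacy classes (|C| * chi_1(C) * conj(chi_2(C))):
  1*(1)*conj(1) + 2*(1)*conj(1) + 2*(1)*conj(1) + 5*(1)*conj(-1)
  = (1) + (2) + (2) + (-5)
  = 0.
Dividing by |G| = 10 gives 0/10 = 0, matching the row-orthogonality relation <chi_1, chi_2> = [chi_1 = chi_2].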